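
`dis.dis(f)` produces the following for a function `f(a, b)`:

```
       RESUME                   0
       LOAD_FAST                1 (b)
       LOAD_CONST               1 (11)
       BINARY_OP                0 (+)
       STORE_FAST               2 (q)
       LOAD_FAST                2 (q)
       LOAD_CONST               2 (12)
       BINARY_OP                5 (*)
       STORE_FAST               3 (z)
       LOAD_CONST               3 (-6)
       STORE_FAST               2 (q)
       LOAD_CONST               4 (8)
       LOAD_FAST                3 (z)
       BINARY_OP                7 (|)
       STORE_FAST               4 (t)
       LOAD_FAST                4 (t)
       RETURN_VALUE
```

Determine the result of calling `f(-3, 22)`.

LOAD_FAST b → push 22. Stack: [22]
LOAD_CONST → push 11. Stack: [22, 11]
BINARY_OP + → 22 + 11 = 33. Stack: [33]
STORE_FAST q → q=33. Stack: []
LOAD_FAST q → push 33. Stack: [33]
LOAD_CONST → push 12. Stack: [33, 12]
BINARY_OP * → 33 * 12 = 396. Stack: [396]
STORE_FAST z → z=396. Stack: []
LOAD_CONST → push -6. Stack: [-6]
STORE_FAST q → q=-6. Stack: []
LOAD_CONST → push 8. Stack: [8]
LOAD_FAST z → push 396. Stack: [8, 396]
BINARY_OP | → 8 | 396 = 396. Stack: [396]
STORE_FAST t → t=396. Stack: []
LOAD_FAST t → push 396. Stack: [396]
RETURN_VALUE → return 396.

396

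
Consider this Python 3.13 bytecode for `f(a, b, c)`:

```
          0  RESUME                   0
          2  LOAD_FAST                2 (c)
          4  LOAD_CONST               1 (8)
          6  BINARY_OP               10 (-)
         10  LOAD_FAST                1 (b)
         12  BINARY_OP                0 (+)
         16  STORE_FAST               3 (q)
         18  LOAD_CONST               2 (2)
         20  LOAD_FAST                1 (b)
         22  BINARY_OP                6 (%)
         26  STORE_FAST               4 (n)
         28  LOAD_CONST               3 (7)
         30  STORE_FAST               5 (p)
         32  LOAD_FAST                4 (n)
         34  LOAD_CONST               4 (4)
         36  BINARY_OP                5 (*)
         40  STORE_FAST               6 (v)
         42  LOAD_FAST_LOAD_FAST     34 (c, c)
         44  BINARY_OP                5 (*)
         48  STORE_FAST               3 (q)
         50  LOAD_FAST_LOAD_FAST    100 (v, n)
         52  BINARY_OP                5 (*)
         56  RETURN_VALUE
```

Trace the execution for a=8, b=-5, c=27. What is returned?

36

LOAD_FAST c → push 27. Stack: [27]
LOAD_CONST → push 8. Stack: [27, 8]
BINARY_OP - → 27 - 8 = 19. Stack: [19]
LOAD_FAST b → push -5. Stack: [19, -5]
BINARY_OP + → 19 + -5 = 14. Stack: [14]
STORE_FAST q → q=14. Stack: []
LOAD_CONST → push 2. Stack: [2]
LOAD_FAST b → push -5. Stack: [2, -5]
BINARY_OP % → 2 % -5 = -3. Stack: [-3]
STORE_FAST n → n=-3. Stack: []
LOAD_CONST → push 7. Stack: [7]
STORE_FAST p → p=7. Stack: []
LOAD_FAST n → push -3. Stack: [-3]
LOAD_CONST → push 4. Stack: [-3, 4]
BINARY_OP * → -3 * 4 = -12. Stack: [-12]
STORE_FAST v → v=-12. Stack: []
LOAD_FAST_LOAD_FAST c,c → push 27,27. Stack: [27, 27]
BINARY_OP * → 27 * 27 = 729. Stack: [729]
STORE_FAST q → q=729. Stack: []
LOAD_FAST_LOAD_FAST v,n → push -12,-3. Stack: [-12, -3]
BINARY_OP * → -12 * -3 = 36. Stack: [36]
RETURN_VALUE → return 36.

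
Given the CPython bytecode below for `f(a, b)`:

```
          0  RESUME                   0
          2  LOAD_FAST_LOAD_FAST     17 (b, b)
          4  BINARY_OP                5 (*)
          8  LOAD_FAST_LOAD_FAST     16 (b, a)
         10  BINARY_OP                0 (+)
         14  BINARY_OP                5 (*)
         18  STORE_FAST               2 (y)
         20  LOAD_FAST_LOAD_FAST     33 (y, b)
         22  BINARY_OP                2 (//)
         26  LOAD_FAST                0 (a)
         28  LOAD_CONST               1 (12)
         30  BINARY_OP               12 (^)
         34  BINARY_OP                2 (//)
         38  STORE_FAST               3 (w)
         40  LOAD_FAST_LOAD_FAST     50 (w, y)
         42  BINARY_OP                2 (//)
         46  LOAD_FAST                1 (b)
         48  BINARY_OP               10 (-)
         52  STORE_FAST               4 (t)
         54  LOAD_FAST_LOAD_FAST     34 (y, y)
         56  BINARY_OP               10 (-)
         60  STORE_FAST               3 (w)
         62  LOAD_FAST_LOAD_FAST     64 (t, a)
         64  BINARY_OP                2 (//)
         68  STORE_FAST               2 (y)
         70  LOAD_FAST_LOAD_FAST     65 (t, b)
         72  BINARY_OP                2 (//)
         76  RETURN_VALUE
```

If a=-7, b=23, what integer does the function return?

-2

LOAD_FAST_LOAD_FAST b,b → push 23,23. Stack: [23, 23]
BINARY_OP * → 23 * 23 = 529. Stack: [529]
LOAD_FAST_LOAD_FAST b,a → push 23,-7. Stack: [529, 23, -7]
BINARY_OP + → 23 + -7 = 16. Stack: [529, 16]
BINARY_OP * → 529 * 16 = 8464. Stack: [8464]
STORE_FAST y → y=8464. Stack: []
LOAD_FAST_LOAD_FAST y,b → push 8464,23. Stack: [8464, 23]
BINARY_OP // → 8464 // 23 = 368. Stack: [368]
LOAD_FAST a → push -7. Stack: [368, -7]
LOAD_CONST → push 12. Stack: [368, -7, 12]
BINARY_OP ^ → -7 ^ 12 = -11. Stack: [368, -11]
BINARY_OP // → 368 // -11 = -34. Stack: [-34]
STORE_FAST w → w=-34. Stack: []
LOAD_FAST_LOAD_FAST w,y → push -34,8464. Stack: [-34, 8464]
BINARY_OP // → -34 // 8464 = -1. Stack: [-1]
LOAD_FAST b → push 23. Stack: [-1, 23]
BINARY_OP - → -1 - 23 = -24. Stack: [-24]
STORE_FAST t → t=-24. Stack: []
LOAD_FAST_LOAD_FAST y,y → push 8464,8464. Stack: [8464, 8464]
BINARY_OP - → 8464 - 8464 = 0. Stack: [0]
STORE_FAST w → w=0. Stack: []
LOAD_FAST_LOAD_FAST t,a → push -24,-7. Stack: [-24, -7]
BINARY_OP // → -24 // -7 = 3. Stack: [3]
STORE_FAST y → y=3. Stack: []
LOAD_FAST_LOAD_FAST t,b → push -24,23. Stack: [-24, 23]
BINARY_OP // → -24 // 23 = -2. Stack: [-2]
RETURN_VALUE → return -2.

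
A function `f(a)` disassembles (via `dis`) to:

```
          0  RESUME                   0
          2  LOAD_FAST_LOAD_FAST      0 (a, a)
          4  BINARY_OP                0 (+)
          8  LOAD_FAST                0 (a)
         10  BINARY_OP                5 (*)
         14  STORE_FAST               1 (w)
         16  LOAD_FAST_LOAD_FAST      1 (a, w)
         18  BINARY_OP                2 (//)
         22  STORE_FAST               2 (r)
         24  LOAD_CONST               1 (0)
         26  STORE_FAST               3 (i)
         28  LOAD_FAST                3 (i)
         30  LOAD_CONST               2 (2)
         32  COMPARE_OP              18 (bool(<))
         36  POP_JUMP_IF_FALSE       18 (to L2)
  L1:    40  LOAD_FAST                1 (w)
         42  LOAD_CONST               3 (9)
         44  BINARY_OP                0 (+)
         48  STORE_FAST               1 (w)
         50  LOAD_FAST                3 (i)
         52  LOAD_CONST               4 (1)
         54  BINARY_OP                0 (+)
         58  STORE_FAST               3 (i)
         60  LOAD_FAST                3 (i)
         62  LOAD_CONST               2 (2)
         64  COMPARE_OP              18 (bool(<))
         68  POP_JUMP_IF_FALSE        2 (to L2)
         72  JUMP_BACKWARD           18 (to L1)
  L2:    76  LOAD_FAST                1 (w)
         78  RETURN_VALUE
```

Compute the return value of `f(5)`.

68

LOAD_FAST_LOAD_FAST a,a → push 5,5. Stack: [5, 5]
BINARY_OP + → 5 + 5 = 10. Stack: [10]
LOAD_FAST a → push 5. Stack: [10, 5]
BINARY_OP * → 10 * 5 = 50. Stack: [50]
STORE_FAST w → w=50. Stack: []
LOAD_FAST_LOAD_FAST a,w → push 5,50. Stack: [5, 50]
BINARY_OP // → 5 // 50 = 0. Stack: [0]
STORE_FAST r → r=0. Stack: []
LOAD_CONST → push 0. Stack: [0]
STORE_FAST i → i=0. Stack: []
LOAD_FAST i → push 0. Stack: [0]
LOAD_CONST → push 2. Stack: [0, 2]
COMPARE_OP bool(<) → 0 vs 2 = True. Stack: [True]
POP_JUMP_IF_FALSE → pop True; no jump. Stack: []
LOAD_FAST w → push 50. Stack: [50]
LOAD_CONST → push 9. Stack: [50, 9]
BINARY_OP + → 50 + 9 = 59. Stack: [59]
STORE_FAST w → w=59. Stack: []
LOAD_FAST i → push 0. Stack: [0]
LOAD_CONST → push 1. Stack: [0, 1]
BINARY_OP + → 0 + 1 = 1. Stack: [1]
STORE_FAST i → i=1. Stack: []
LOAD_FAST i → push 1. Stack: [1]
LOAD_CONST → push 2. Stack: [1, 2]
COMPARE_OP bool(<) → 1 vs 2 = True. Stack: [True]
POP_JUMP_IF_FALSE → pop True; no jump. Stack: []
LOAD_FAST w → push 59. Stack: [59]
LOAD_CONST → push 9. Stack: [59, 9]
BINARY_OP + → 59 + 9 = 68. Stack: [68]
STORE_FAST w → w=68. Stack: []
LOAD_FAST i → push 1. Stack: [1]
LOAD_CONST → push 1. Stack: [1, 1]
BINARY_OP + → 1 + 1 = 2. Stack: [2]
STORE_FAST i → i=2. Stack: []
LOAD_FAST i → push 2. Stack: [2]
LOAD_CONST → push 2. Stack: [2, 2]
COMPARE_OP bool(<) → 2 vs 2 = False. Stack: [False]
POP_JUMP_IF_FALSE → pop False; jump. Stack: []
LOAD_FAST w → push 68. Stack: [68]
RETURN_VALUE → return 68.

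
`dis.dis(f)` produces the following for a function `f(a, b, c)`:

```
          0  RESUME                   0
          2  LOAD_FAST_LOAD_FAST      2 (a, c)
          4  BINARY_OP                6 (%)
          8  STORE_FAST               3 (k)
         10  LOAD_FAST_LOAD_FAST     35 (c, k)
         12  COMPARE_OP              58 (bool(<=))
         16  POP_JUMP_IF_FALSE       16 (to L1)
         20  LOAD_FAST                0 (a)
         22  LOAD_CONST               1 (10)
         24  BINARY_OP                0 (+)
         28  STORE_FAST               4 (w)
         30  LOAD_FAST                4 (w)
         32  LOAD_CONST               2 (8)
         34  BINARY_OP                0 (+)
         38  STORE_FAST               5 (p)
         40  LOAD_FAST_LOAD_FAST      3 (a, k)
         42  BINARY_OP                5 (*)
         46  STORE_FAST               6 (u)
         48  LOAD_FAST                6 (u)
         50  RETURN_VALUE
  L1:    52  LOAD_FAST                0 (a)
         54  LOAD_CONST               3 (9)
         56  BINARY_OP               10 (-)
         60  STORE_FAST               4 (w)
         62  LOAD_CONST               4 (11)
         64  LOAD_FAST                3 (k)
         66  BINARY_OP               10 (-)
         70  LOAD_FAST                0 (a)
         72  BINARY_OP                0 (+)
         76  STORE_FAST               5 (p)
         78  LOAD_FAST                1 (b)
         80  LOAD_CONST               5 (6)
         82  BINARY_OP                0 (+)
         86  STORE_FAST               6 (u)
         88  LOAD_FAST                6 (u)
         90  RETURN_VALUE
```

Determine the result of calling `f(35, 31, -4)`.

LOAD_FAST_LOAD_FAST a,c → push 35,-4. Stack: [35, -4]
BINARY_OP % → 35 % -4 = -1. Stack: [-1]
STORE_FAST k → k=-1. Stack: []
LOAD_FAST_LOAD_FAST c,k → push -4,-1. Stack: [-4, -1]
COMPARE_OP bool(<=) → -4 vs -1 = True. Stack: [True]
POP_JUMP_IF_FALSE → pop True; no jump. Stack: []
LOAD_FAST a → push 35. Stack: [35]
LOAD_CONST → push 10. Stack: [35, 10]
BINARY_OP + → 35 + 10 = 45. Stack: [45]
STORE_FAST w → w=45. Stack: []
LOAD_FAST w → push 45. Stack: [45]
LOAD_CONST → push 8. Stack: [45, 8]
BINARY_OP + → 45 + 8 = 53. Stack: [53]
STORE_FAST p → p=53. Stack: []
LOAD_FAST_LOAD_FAST a,k → push 35,-1. Stack: [35, -1]
BINARY_OP * → 35 * -1 = -35. Stack: [-35]
STORE_FAST u → u=-35. Stack: []
LOAD_FAST u → push -35. Stack: [-35]
RETURN_VALUE → return -35.

-35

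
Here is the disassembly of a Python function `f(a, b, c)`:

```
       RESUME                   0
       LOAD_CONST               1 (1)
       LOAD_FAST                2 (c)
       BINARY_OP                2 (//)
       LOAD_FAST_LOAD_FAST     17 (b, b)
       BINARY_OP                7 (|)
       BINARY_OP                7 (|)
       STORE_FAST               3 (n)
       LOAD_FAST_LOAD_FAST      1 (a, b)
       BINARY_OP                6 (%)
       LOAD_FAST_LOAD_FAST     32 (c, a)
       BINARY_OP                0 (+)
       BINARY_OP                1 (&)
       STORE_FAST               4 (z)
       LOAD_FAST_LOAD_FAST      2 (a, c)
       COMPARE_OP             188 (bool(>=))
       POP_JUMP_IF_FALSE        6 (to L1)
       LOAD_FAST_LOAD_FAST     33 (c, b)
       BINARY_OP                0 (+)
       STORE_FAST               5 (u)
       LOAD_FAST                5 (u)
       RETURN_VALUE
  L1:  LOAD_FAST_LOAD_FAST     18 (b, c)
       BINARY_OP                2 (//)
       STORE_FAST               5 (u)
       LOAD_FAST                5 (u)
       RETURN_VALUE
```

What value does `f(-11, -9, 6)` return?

LOAD_CONST → push 1. Stack: [1]
LOAD_FAST c → push 6. Stack: [1, 6]
BINARY_OP // → 1 // 6 = 0. Stack: [0]
LOAD_FAST_LOAD_FAST b,b → push -9,-9. Stack: [0, -9, -9]
BINARY_OP | → -9 | -9 = -9. Stack: [0, -9]
BINARY_OP | → 0 | -9 = -9. Stack: [-9]
STORE_FAST n → n=-9. Stack: []
LOAD_FAST_LOAD_FAST a,b → push -11,-9. Stack: [-11, -9]
BINARY_OP % → -11 % -9 = -2. Stack: [-2]
LOAD_FAST_LOAD_FAST c,a → push 6,-11. Stack: [-2, 6, -11]
BINARY_OP + → 6 + -11 = -5. Stack: [-2, -5]
BINARY_OP & → -2 & -5 = -6. Stack: [-6]
STORE_FAST z → z=-6. Stack: []
LOAD_FAST_LOAD_FAST a,c → push -11,6. Stack: [-11, 6]
COMPARE_OP bool(>=) → -11 vs 6 = False. Stack: [False]
POP_JUMP_IF_FALSE → pop False; jump. Stack: []
LOAD_FAST_LOAD_FAST b,c → push -9,6. Stack: [-9, 6]
BINARY_OP // → -9 // 6 = -2. Stack: [-2]
STORE_FAST u → u=-2. Stack: []
LOAD_FAST u → push -2. Stack: [-2]
RETURN_VALUE → return -2.

-2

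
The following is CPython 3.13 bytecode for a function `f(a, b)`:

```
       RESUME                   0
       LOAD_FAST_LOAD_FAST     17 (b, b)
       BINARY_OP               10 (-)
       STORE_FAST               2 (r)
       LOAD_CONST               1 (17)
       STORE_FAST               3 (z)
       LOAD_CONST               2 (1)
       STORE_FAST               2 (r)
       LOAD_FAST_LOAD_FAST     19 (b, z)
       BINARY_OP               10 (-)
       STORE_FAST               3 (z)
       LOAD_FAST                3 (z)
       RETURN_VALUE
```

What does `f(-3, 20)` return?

LOAD_FAST_LOAD_FAST b,b → push 20,20. Stack: [20, 20]
BINARY_OP - → 20 - 20 = 0. Stack: [0]
STORE_FAST r → r=0. Stack: []
LOAD_CONST → push 17. Stack: [17]
STORE_FAST z → z=17. Stack: []
LOAD_CONST → push 1. Stack: [1]
STORE_FAST r → r=1. Stack: []
LOAD_FAST_LOAD_FAST b,z → push 20,17. Stack: [20, 17]
BINARY_OP - → 20 - 17 = 3. Stack: [3]
STORE_FAST z → z=3. Stack: []
LOAD_FAST z → push 3. Stack: [3]
RETURN_VALUE → return 3.

3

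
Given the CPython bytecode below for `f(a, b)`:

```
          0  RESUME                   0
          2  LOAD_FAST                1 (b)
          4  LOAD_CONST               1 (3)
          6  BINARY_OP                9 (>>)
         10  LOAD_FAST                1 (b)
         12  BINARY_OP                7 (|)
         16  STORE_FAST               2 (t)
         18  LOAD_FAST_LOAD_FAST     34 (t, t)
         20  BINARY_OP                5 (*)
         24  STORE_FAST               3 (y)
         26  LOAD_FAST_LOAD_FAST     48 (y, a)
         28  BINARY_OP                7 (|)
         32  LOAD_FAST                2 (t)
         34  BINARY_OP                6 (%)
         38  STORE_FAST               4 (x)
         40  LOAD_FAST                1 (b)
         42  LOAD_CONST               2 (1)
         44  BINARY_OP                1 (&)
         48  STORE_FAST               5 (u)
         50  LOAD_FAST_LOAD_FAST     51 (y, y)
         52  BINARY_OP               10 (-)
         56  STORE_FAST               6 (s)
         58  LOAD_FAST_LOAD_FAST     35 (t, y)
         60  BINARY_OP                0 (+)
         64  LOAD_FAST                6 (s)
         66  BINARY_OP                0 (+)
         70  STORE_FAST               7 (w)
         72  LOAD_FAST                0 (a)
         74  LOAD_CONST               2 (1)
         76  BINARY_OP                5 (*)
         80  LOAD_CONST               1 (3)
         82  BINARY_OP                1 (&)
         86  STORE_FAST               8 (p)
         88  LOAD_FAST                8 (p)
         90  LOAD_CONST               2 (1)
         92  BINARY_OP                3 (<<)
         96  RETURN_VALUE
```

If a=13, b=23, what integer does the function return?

2

LOAD_FAST b → push 23. Stack: [23]
LOAD_CONST → push 3. Stack: [23, 3]
BINARY_OP >> → 23 >> 3 = 2. Stack: [2]
LOAD_FAST b → push 23. Stack: [2, 23]
BINARY_OP | → 2 | 23 = 23. Stack: [23]
STORE_FAST t → t=23. Stack: []
LOAD_FAST_LOAD_FAST t,t → push 23,23. Stack: [23, 23]
BINARY_OP * → 23 * 23 = 529. Stack: [529]
STORE_FAST y → y=529. Stack: []
LOAD_FAST_LOAD_FAST y,a → push 529,13. Stack: [529, 13]
BINARY_OP | → 529 | 13 = 541. Stack: [541]
LOAD_FAST t → push 23. Stack: [541, 23]
BINARY_OP % → 541 % 23 = 12. Stack: [12]
STORE_FAST x → x=12. Stack: []
LOAD_FAST b → push 23. Stack: [23]
LOAD_CONST → push 1. Stack: [23, 1]
BINARY_OP & → 23 & 1 = 1. Stack: [1]
STORE_FAST u → u=1. Stack: []
LOAD_FAST_LOAD_FAST y,y → push 529,529. Stack: [529, 529]
BINARY_OP - → 529 - 529 = 0. Stack: [0]
STORE_FAST s → s=0. Stack: []
LOAD_FAST_LOAD_FAST t,y → push 23,529. Stack: [23, 529]
BINARY_OP + → 23 + 529 = 552. Stack: [552]
LOAD_FAST s → push 0. Stack: [552, 0]
BINARY_OP + → 552 + 0 = 552. Stack: [552]
STORE_FAST w → w=552. Stack: []
LOAD_FAST a → push 13. Stack: [13]
LOAD_CONST → push 1. Stack: [13, 1]
BINARY_OP * → 13 * 1 = 13. Stack: [13]
LOAD_CONST → push 3. Stack: [13, 3]
BINARY_OP & → 13 & 3 = 1. Stack: [1]
STORE_FAST p → p=1. Stack: []
LOAD_FAST p → push 1. Stack: [1]
LOAD_CONST → push 1. Stack: [1, 1]
BINARY_OP << → 1 << 1 = 2. Stack: [2]
RETURN_VALUE → return 2.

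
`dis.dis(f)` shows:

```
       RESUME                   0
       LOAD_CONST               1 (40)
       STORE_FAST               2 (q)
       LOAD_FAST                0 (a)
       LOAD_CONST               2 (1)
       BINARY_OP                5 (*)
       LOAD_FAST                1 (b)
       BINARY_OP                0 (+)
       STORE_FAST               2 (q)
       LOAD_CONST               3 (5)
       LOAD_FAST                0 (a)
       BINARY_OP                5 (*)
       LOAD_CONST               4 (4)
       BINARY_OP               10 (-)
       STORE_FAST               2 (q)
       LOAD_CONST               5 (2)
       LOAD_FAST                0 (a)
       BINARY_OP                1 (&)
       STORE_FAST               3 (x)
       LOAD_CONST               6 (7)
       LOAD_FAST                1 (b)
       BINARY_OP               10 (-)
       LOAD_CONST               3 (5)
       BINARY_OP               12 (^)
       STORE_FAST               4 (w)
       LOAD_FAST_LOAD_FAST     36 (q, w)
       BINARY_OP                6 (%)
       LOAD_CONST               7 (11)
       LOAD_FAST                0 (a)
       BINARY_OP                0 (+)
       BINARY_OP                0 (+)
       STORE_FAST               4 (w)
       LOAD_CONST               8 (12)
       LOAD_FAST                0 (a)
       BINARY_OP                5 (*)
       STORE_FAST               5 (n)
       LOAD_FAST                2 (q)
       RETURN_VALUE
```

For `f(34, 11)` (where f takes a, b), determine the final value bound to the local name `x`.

2

LOAD_CONST → push 40. Stack: [40]
STORE_FAST q → q=40. Stack: []
LOAD_FAST a → push 34. Stack: [34]
LOAD_CONST → push 1. Stack: [34, 1]
BINARY_OP * → 34 * 1 = 34. Stack: [34]
LOAD_FAST b → push 11. Stack: [34, 11]
BINARY_OP + → 34 + 11 = 45. Stack: [45]
STORE_FAST q → q=45. Stack: []
LOAD_CONST → push 5. Stack: [5]
LOAD_FAST a → push 34. Stack: [5, 34]
BINARY_OP * → 5 * 34 = 170. Stack: [170]
LOAD_CONST → push 4. Stack: [170, 4]
BINARY_OP - → 170 - 4 = 166. Stack: [166]
STORE_FAST q → q=166. Stack: []
LOAD_CONST → push 2. Stack: [2]
LOAD_FAST a → push 34. Stack: [2, 34]
BINARY_OP & → 2 & 34 = 2. Stack: [2]
STORE_FAST x → x=2. Stack: []
LOAD_CONST → push 7. Stack: [7]
LOAD_FAST b → push 11. Stack: [7, 11]
BINARY_OP - → 7 - 11 = -4. Stack: [-4]
LOAD_CONST → push 5. Stack: [-4, 5]
BINARY_OP ^ → -4 ^ 5 = -7. Stack: [-7]
STORE_FAST w → w=-7. Stack: []
LOAD_FAST_LOAD_FAST q,w → push 166,-7. Stack: [166, -7]
BINARY_OP % → 166 % -7 = -2. Stack: [-2]
LOAD_CONST → push 11. Stack: [-2, 11]
LOAD_FAST a → push 34. Stack: [-2, 11, 34]
BINARY_OP + → 11 + 34 = 45. Stack: [-2, 45]
BINARY_OP + → -2 + 45 = 43. Stack: [43]
STORE_FAST w → w=43. Stack: []
LOAD_CONST → push 12. Stack: [12]
LOAD_FAST a → push 34. Stack: [12, 34]
BINARY_OP * → 12 * 34 = 408. Stack: [408]
STORE_FAST n → n=408. Stack: []
LOAD_FAST q → push 166. Stack: [166]
RETURN_VALUE → return 166.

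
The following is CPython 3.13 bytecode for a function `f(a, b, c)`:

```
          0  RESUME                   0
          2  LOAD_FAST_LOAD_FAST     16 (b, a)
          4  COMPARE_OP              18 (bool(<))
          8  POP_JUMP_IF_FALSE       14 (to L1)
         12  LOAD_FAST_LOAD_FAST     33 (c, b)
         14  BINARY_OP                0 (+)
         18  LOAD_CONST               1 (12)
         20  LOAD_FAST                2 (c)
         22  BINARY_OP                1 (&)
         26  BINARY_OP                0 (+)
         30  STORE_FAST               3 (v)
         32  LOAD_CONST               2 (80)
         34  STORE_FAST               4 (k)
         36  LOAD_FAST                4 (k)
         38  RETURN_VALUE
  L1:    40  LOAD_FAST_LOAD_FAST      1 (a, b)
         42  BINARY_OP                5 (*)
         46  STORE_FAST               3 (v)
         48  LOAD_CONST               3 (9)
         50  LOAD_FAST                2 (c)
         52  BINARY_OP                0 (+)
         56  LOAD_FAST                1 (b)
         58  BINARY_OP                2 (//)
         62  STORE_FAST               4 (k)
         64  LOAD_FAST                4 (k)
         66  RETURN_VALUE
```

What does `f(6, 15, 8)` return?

1

LOAD_FAST_LOAD_FAST b,a → push 15,6. Stack: [15, 6]
COMPARE_OP bool(<) → 15 vs 6 = False. Stack: [False]
POP_JUMP_IF_FALSE → pop False; jump. Stack: []
LOAD_FAST_LOAD_FAST a,b → push 6,15. Stack: [6, 15]
BINARY_OP * → 6 * 15 = 90. Stack: [90]
STORE_FAST v → v=90. Stack: []
LOAD_CONST → push 9. Stack: [9]
LOAD_FAST c → push 8. Stack: [9, 8]
BINARY_OP + → 9 + 8 = 17. Stack: [17]
LOAD_FAST b → push 15. Stack: [17, 15]
BINARY_OP // → 17 // 15 = 1. Stack: [1]
STORE_FAST k → k=1. Stack: []
LOAD_FAST k → push 1. Stack: [1]
RETURN_VALUE → return 1.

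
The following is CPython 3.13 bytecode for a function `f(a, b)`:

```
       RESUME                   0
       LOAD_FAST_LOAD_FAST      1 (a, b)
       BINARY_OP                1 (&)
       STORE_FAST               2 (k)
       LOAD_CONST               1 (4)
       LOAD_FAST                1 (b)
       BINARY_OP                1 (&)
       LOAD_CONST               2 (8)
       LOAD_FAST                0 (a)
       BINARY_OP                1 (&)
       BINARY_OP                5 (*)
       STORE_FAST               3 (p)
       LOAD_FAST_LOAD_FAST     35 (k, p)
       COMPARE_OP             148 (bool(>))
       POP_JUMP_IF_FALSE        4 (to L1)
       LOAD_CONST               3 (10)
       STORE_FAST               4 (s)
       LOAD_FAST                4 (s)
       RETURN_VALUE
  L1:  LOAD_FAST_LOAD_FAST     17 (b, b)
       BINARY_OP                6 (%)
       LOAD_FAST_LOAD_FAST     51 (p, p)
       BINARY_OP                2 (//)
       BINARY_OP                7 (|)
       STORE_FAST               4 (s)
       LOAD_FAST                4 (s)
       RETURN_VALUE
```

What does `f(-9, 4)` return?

10

LOAD_FAST_LOAD_FAST a,b → push -9,4. Stack: [-9, 4]
BINARY_OP & → -9 & 4 = 4. Stack: [4]
STORE_FAST k → k=4. Stack: []
LOAD_CONST → push 4. Stack: [4]
LOAD_FAST b → push 4. Stack: [4, 4]
BINARY_OP & → 4 & 4 = 4. Stack: [4]
LOAD_CONST → push 8. Stack: [4, 8]
LOAD_FAST a → push -9. Stack: [4, 8, -9]
BINARY_OP & → 8 & -9 = 0. Stack: [4, 0]
BINARY_OP * → 4 * 0 = 0. Stack: [0]
STORE_FAST p → p=0. Stack: []
LOAD_FAST_LOAD_FAST k,p → push 4,0. Stack: [4, 0]
COMPARE_OP bool(>) → 4 vs 0 = True. Stack: [True]
POP_JUMP_IF_FALSE → pop True; no jump. Stack: []
LOAD_CONST → push 10. Stack: [10]
STORE_FAST s → s=10. Stack: []
LOAD_FAST s → push 10. Stack: [10]
RETURN_VALUE → return 10.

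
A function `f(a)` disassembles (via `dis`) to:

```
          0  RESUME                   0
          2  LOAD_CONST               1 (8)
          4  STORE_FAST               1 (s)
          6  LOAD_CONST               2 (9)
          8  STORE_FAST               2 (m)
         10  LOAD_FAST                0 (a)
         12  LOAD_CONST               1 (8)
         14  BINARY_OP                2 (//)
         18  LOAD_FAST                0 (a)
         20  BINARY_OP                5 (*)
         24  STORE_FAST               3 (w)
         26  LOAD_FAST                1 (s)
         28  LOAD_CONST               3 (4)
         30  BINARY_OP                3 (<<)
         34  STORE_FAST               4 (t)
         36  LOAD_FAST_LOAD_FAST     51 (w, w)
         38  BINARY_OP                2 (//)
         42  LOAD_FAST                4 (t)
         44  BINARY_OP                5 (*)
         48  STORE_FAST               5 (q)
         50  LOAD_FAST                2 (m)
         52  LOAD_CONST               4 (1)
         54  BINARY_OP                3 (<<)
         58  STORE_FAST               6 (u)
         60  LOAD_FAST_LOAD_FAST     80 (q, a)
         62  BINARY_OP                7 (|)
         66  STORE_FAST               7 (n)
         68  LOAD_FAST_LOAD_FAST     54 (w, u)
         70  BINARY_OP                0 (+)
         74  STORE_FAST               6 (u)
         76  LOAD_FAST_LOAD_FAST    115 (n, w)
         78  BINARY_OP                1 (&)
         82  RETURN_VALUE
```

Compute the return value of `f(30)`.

26

LOAD_CONST → push 8. Stack: [8]
STORE_FAST s → s=8. Stack: []
LOAD_CONST → push 9. Stack: [9]
STORE_FAST m → m=9. Stack: []
LOAD_FAST a → push 30. Stack: [30]
LOAD_CONST → push 8. Stack: [30, 8]
BINARY_OP // → 30 // 8 = 3. Stack: [3]
LOAD_FAST a → push 30. Stack: [3, 30]
BINARY_OP * → 3 * 30 = 90. Stack: [90]
STORE_FAST w → w=90. Stack: []
LOAD_FAST s → push 8. Stack: [8]
LOAD_CONST → push 4. Stack: [8, 4]
BINARY_OP << → 8 << 4 = 128. Stack: [128]
STORE_FAST t → t=128. Stack: []
LOAD_FAST_LOAD_FAST w,w → push 90,90. Stack: [90, 90]
BINARY_OP // → 90 // 90 = 1. Stack: [1]
LOAD_FAST t → push 128. Stack: [1, 128]
BINARY_OP * → 1 * 128 = 128. Stack: [128]
STORE_FAST q → q=128. Stack: []
LOAD_FAST m → push 9. Stack: [9]
LOAD_CONST → push 1. Stack: [9, 1]
BINARY_OP << → 9 << 1 = 18. Stack: [18]
STORE_FAST u → u=18. Stack: []
LOAD_FAST_LOAD_FAST q,a → push 128,30. Stack: [128, 30]
BINARY_OP | → 128 | 30 = 158. Stack: [158]
STORE_FAST n → n=158. Stack: []
LOAD_FAST_LOAD_FAST w,u → push 90,18. Stack: [90, 18]
BINARY_OP + → 90 + 18 = 108. Stack: [108]
STORE_FAST u → u=108. Stack: []
LOAD_FAST_LOAD_FAST n,w → push 158,90. Stack: [158, 90]
BINARY_OP & → 158 & 90 = 26. Stack: [26]
RETURN_VALUE → return 26.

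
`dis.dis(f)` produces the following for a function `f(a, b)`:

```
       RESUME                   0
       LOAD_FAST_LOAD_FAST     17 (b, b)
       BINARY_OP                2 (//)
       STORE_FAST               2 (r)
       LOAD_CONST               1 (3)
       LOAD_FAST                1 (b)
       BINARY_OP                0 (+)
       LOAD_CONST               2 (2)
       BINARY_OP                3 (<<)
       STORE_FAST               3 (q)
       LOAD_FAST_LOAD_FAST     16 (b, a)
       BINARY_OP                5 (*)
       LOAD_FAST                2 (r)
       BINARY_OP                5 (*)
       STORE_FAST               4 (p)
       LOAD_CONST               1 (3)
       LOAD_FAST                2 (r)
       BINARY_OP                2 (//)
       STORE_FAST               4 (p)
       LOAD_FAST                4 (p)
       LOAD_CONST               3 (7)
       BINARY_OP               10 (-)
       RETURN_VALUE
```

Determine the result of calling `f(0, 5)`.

-4

LOAD_FAST_LOAD_FAST b,b → push 5,5. Stack: [5, 5]
BINARY_OP // → 5 // 5 = 1. Stack: [1]
STORE_FAST r → r=1. Stack: []
LOAD_CONST → push 3. Stack: [3]
LOAD_FAST b → push 5. Stack: [3, 5]
BINARY_OP + → 3 + 5 = 8. Stack: [8]
LOAD_CONST → push 2. Stack: [8, 2]
BINARY_OP << → 8 << 2 = 32. Stack: [32]
STORE_FAST q → q=32. Stack: []
LOAD_FAST_LOAD_FAST b,a → push 5,0. Stack: [5, 0]
BINARY_OP * → 5 * 0 = 0. Stack: [0]
LOAD_FAST r → push 1. Stack: [0, 1]
BINARY_OP * → 0 * 1 = 0. Stack: [0]
STORE_FAST p → p=0. Stack: []
LOAD_CONST → push 3. Stack: [3]
LOAD_FAST r → push 1. Stack: [3, 1]
BINARY_OP // → 3 // 1 = 3. Stack: [3]
STORE_FAST p → p=3. Stack: []
LOAD_FAST p → push 3. Stack: [3]
LOAD_CONST → push 7. Stack: [3, 7]
BINARY_OP - → 3 - 7 = -4. Stack: [-4]
RETURN_VALUE → return -4.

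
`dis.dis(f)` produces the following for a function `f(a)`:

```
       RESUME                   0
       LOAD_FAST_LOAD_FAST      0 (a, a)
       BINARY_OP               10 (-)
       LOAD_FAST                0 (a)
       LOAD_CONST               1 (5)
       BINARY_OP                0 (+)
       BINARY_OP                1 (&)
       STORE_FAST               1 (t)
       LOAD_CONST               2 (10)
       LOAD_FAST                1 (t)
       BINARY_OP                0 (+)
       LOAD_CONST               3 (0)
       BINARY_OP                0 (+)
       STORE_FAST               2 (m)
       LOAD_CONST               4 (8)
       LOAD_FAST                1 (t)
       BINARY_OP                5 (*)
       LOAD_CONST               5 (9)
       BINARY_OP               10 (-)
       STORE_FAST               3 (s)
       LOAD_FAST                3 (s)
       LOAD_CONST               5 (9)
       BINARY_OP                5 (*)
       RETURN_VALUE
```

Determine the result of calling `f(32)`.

-81

LOAD_FAST_LOAD_FAST a,a → push 32,32. Stack: [32, 32]
BINARY_OP - → 32 - 32 = 0. Stack: [0]
LOAD_FAST a → push 32. Stack: [0, 32]
LOAD_CONST → push 5. Stack: [0, 32, 5]
BINARY_OP + → 32 + 5 = 37. Stack: [0, 37]
BINARY_OP & → 0 & 37 = 0. Stack: [0]
STORE_FAST t → t=0. Stack: []
LOAD_CONST → push 10. Stack: [10]
LOAD_FAST t → push 0. Stack: [10, 0]
BINARY_OP + → 10 + 0 = 10. Stack: [10]
LOAD_CONST → push 0. Stack: [10, 0]
BINARY_OP + → 10 + 0 = 10. Stack: [10]
STORE_FAST m → m=10. Stack: []
LOAD_CONST → push 8. Stack: [8]
LOAD_FAST t → push 0. Stack: [8, 0]
BINARY_OP * → 8 * 0 = 0. Stack: [0]
LOAD_CONST → push 9. Stack: [0, 9]
BINARY_OP - → 0 - 9 = -9. Stack: [-9]
STORE_FAST s → s=-9. Stack: []
LOAD_FAST s → push -9. Stack: [-9]
LOAD_CONST → push 9. Stack: [-9, 9]
BINARY_OP * → -9 * 9 = -81. Stack: [-81]
RETURN_VALUE → return -81.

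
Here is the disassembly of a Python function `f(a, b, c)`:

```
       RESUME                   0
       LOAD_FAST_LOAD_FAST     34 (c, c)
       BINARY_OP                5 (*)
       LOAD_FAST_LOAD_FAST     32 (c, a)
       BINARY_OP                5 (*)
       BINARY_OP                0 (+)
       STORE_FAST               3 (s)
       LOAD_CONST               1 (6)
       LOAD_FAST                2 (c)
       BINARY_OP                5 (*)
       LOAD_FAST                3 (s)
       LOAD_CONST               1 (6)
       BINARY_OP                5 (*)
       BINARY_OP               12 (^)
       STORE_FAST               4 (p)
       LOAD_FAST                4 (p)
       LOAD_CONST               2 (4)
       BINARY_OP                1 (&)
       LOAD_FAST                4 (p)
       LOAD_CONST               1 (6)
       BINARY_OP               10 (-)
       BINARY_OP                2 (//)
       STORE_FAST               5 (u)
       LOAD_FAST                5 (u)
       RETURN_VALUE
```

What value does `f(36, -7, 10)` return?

0

LOAD_FAST_LOAD_FAST c,c → push 10,10. Stack: [10, 10]
BINARY_OP * → 10 * 10 = 100. Stack: [100]
LOAD_FAST_LOAD_FAST c,a → push 10,36. Stack: [100, 10, 36]
BINARY_OP * → 10 * 36 = 360. Stack: [100, 360]
BINARY_OP + → 100 + 360 = 460. Stack: [460]
STORE_FAST s → s=460. Stack: []
LOAD_CONST → push 6. Stack: [6]
LOAD_FAST c → push 10. Stack: [6, 10]
BINARY_OP * → 6 * 10 = 60. Stack: [60]
LOAD_FAST s → push 460. Stack: [60, 460]
LOAD_CONST → push 6. Stack: [60, 460, 6]
BINARY_OP * → 460 * 6 = 2760. Stack: [60, 2760]
BINARY_OP ^ → 60 ^ 2760 = 2804. Stack: [2804]
STORE_FAST p → p=2804. Stack: []
LOAD_FAST p → push 2804. Stack: [2804]
LOAD_CONST → push 4. Stack: [2804, 4]
BINARY_OP & → 2804 & 4 = 4. Stack: [4]
LOAD_FAST p → push 2804. Stack: [4, 2804]
LOAD_CONST → push 6. Stack: [4, 2804, 6]
BINARY_OP - → 2804 - 6 = 2798. Stack: [4, 2798]
BINARY_OP // → 4 // 2798 = 0. Stack: [0]
STORE_FAST u → u=0. Stack: []
LOAD_FAST u → push 0. Stack: [0]
RETURN_VALUE → return 0.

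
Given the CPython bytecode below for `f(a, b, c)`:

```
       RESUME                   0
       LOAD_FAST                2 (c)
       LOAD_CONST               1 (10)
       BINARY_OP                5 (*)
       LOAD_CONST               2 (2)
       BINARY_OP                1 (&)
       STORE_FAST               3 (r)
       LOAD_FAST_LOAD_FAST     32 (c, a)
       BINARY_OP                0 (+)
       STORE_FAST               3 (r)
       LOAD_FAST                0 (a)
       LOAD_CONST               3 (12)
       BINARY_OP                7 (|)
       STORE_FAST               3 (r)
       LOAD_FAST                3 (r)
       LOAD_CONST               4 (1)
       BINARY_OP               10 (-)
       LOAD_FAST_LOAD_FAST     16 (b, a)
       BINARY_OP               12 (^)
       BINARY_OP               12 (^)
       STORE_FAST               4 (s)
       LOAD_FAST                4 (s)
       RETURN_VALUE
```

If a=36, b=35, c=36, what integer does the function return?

LOAD_FAST c → push 36. Stack: [36]
LOAD_CONST → push 10. Stack: [36, 10]
BINARY_OP * → 36 * 10 = 360. Stack: [360]
LOAD_CONST → push 2. Stack: [360, 2]
BINARY_OP & → 360 & 2 = 0. Stack: [0]
STORE_FAST r → r=0. Stack: []
LOAD_FAST_LOAD_FAST c,a → push 36,36. Stack: [36, 36]
BINARY_OP + → 36 + 36 = 72. Stack: [72]
STORE_FAST r → r=72. Stack: []
LOAD_FAST a → push 36. Stack: [36]
LOAD_CONST → push 12. Stack: [36, 12]
BINARY_OP | → 36 | 12 = 44. Stack: [44]
STORE_FAST r → r=44. Stack: []
LOAD_FAST r → push 44. Stack: [44]
LOAD_CONST → push 1. Stack: [44, 1]
BINARY_OP - → 44 - 1 = 43. Stack: [43]
LOAD_FAST_LOAD_FAST b,a → push 35,36. Stack: [43, 35, 36]
BINARY_OP ^ → 35 ^ 36 = 7. Stack: [43, 7]
BINARY_OP ^ → 43 ^ 7 = 44. Stack: [44]
STORE_FAST s → s=44. Stack: []
LOAD_FAST s → push 44. Stack: [44]
RETURN_VALUE → return 44.

44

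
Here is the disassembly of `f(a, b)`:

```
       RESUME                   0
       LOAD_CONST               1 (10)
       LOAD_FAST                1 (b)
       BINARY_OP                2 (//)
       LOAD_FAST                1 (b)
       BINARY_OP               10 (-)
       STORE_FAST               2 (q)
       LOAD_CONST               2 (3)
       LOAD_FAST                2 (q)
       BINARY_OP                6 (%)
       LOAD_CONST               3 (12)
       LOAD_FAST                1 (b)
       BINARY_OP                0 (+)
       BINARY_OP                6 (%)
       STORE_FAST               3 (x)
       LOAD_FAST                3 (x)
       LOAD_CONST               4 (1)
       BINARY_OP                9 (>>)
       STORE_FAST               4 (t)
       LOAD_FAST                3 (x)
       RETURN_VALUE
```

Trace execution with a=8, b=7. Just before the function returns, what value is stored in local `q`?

-6

LOAD_CONST → push 10. Stack: [10]
LOAD_FAST b → push 7. Stack: [10, 7]
BINARY_OP // → 10 // 7 = 1. Stack: [1]
LOAD_FAST b → push 7. Stack: [1, 7]
BINARY_OP - → 1 - 7 = -6. Stack: [-6]
STORE_FAST q → q=-6. Stack: []
LOAD_CONST → push 3. Stack: [3]
LOAD_FAST q → push -6. Stack: [3, -6]
BINARY_OP % → 3 % -6 = -3. Stack: [-3]
LOAD_CONST → push 12. Stack: [-3, 12]
LOAD_FAST b → push 7. Stack: [-3, 12, 7]
BINARY_OP + → 12 + 7 = 19. Stack: [-3, 19]
BINARY_OP % → -3 % 19 = 16. Stack: [16]
STORE_FAST x → x=16. Stack: []
LOAD_FAST x → push 16. Stack: [16]
LOAD_CONST → push 1. Stack: [16, 1]
BINARY_OP >> → 16 >> 1 = 8. Stack: [8]
STORE_FAST t → t=8. Stack: []
LOAD_FAST x → push 16. Stack: [16]
RETURN_VALUE → return 16.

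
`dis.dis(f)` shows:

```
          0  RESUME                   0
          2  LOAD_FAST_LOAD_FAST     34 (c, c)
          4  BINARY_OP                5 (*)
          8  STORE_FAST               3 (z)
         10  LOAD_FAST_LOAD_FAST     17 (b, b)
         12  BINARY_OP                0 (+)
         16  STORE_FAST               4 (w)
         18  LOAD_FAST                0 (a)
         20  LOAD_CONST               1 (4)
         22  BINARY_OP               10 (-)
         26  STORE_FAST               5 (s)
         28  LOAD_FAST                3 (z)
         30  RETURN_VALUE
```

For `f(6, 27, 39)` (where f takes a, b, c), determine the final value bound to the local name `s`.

LOAD_FAST_LOAD_FAST c,c → push 39,39. Stack: [39, 39]
BINARY_OP * → 39 * 39 = 1521. Stack: [1521]
STORE_FAST z → z=1521. Stack: []
LOAD_FAST_LOAD_FAST b,b → push 27,27. Stack: [27, 27]
BINARY_OP + → 27 + 27 = 54. Stack: [54]
STORE_FAST w → w=54. Stack: []
LOAD_FAST a → push 6. Stack: [6]
LOAD_CONST → push 4. Stack: [6, 4]
BINARY_OP - → 6 - 4 = 2. Stack: [2]
STORE_FAST s → s=2. Stack: []
LOAD_FAST z → push 1521. Stack: [1521]
RETURN_VALUE → return 1521.

2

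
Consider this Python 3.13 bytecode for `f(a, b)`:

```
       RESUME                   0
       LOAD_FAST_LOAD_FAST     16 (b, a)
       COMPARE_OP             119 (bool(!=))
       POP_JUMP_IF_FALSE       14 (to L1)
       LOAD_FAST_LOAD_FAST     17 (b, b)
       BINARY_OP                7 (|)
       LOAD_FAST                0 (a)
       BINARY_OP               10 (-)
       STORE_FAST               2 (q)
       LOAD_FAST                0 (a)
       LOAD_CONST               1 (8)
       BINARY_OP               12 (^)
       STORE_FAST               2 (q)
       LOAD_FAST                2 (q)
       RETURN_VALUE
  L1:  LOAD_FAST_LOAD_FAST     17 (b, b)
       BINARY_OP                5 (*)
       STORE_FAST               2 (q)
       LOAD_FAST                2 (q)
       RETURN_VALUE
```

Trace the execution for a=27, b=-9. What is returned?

LOAD_FAST_LOAD_FAST b,a → push -9,27. Stack: [-9, 27]
COMPARE_OP bool(!=) → -9 vs 27 = True. Stack: [True]
POP_JUMP_IF_FALSE → pop True; no jump. Stack: []
LOAD_FAST_LOAD_FAST b,b → push -9,-9. Stack: [-9, -9]
BINARY_OP | → -9 | -9 = -9. Stack: [-9]
LOAD_FAST a → push 27. Stack: [-9, 27]
BINARY_OP - → -9 - 27 = -36. Stack: [-36]
STORE_FAST q → q=-36. Stack: []
LOAD_FAST a → push 27. Stack: [27]
LOAD_CONST → push 8. Stack: [27, 8]
BINARY_OP ^ → 27 ^ 8 = 19. Stack: [19]
STORE_FAST q → q=19. Stack: []
LOAD_FAST q → push 19. Stack: [19]
RETURN_VALUE → return 19.

19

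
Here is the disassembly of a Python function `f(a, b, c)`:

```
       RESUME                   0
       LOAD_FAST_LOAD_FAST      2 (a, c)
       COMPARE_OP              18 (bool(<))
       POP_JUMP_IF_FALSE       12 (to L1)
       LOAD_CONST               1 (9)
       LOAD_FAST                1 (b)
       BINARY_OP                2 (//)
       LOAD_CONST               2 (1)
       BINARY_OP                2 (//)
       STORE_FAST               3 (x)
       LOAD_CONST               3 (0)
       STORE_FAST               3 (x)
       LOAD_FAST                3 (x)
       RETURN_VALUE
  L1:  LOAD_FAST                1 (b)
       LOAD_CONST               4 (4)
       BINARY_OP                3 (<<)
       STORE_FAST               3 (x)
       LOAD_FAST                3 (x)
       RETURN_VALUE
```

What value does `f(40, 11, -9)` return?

LOAD_FAST_LOAD_FAST a,c → push 40,-9. Stack: [40, -9]
COMPARE_OP bool(<) → 40 vs -9 = False. Stack: [False]
POP_JUMP_IF_FALSE → pop False; jump. Stack: []
LOAD_FAST b → push 11. Stack: [11]
LOAD_CONST → push 4. Stack: [11, 4]
BINARY_OP << → 11 << 4 = 176. Stack: [176]
STORE_FAST x → x=176. Stack: []
LOAD_FAST x → push 176. Stack: [176]
RETURN_VALUE → return 176.

176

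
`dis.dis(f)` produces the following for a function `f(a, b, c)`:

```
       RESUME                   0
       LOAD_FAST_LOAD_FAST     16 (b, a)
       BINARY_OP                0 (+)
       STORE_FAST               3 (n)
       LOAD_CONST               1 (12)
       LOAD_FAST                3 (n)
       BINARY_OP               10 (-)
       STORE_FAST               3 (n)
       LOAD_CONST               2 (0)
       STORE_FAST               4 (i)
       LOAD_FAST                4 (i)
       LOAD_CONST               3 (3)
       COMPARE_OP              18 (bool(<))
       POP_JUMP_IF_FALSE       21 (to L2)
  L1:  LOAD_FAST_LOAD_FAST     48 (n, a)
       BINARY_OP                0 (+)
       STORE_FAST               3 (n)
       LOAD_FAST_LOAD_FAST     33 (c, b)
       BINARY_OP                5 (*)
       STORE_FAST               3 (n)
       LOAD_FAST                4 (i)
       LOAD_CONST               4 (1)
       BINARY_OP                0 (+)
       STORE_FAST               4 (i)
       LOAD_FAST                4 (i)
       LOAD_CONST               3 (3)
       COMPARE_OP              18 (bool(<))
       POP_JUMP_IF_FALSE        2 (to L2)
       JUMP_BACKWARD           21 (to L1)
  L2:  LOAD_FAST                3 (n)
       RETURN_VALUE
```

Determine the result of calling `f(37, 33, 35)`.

1155

LOAD_FAST_LOAD_FAST b,a → push 33,37. Stack: [33, 37]
BINARY_OP + → 33 + 37 = 70. Stack: [70]
STORE_FAST n → n=70. Stack: []
LOAD_CONST → push 12. Stack: [12]
LOAD_FAST n → push 70. Stack: [12, 70]
BINARY_OP - → 12 - 70 = -58. Stack: [-58]
STORE_FAST n → n=-58. Stack: []
LOAD_CONST → push 0. Stack: [0]
STORE_FAST i → i=0. Stack: []
LOAD_FAST i → push 0. Stack: [0]
LOAD_CONST → push 3. Stack: [0, 3]
COMPARE_OP bool(<) → 0 vs 3 = True. Stack: [True]
POP_JUMP_IF_FALSE → pop True; no jump. Stack: []
LOAD_FAST_LOAD_FAST n,a → push -58,37. Stack: [-58, 37]
BINARY_OP + → -58 + 37 = -21. Stack: [-21]
STORE_FAST n → n=-21. Stack: []
LOAD_FAST_LOAD_FAST c,b → push 35,33. Stack: [35, 33]
BINARY_OP * → 35 * 33 = 1155. Stack: [1155]
STORE_FAST n → n=1155. Stack: []
LOAD_FAST i → push 0. Stack: [0]
LOAD_CONST → push 1. Stack: [0, 1]
BINARY_OP + → 0 + 1 = 1. Stack: [1]
STORE_FAST i → i=1. Stack: []
LOAD_FAST i → push 1. Stack: [1]
LOAD_CONST → push 3. Stack: [1, 3]
COMPARE_OP bool(<) → 1 vs 3 = True. Stack: [True]
POP_JUMP_IF_FALSE → pop True; no jump. Stack: []
LOAD_FAST_LOAD_FAST n,a → push 1155,37. Stack: [1155, 37]
BINARY_OP + → 1155 + 37 = 1192. Stack: [1192]
STORE_FAST n → n=1192. Stack: []
LOAD_FAST_LOAD_FAST c,b → push 35,33. Stack: [35, 33]
BINARY_OP * → 35 * 33 = 1155. Stack: [1155]
STORE_FAST n → n=1155. Stack: []
LOAD_FAST i → push 1. Stack: [1]
LOAD_CONST → push 1. Stack: [1, 1]
BINARY_OP + → 1 + 1 = 2. Stack: [2]
STORE_FAST i → i=2. Stack: []
LOAD_FAST i → push 2. Stack: [2]
LOAD_CONST → push 3. Stack: [2, 3]
COMPARE_OP bool(<) → 2 vs 3 = True. Stack: [True]
POP_JUMP_IF_FALSE → pop True; no jump. Stack: []
LOAD_FAST_LOAD_FAST n,a → push 1155,37. Stack: [1155, 37]
BINARY_OP + → 1155 + 37 = 1192. Stack: [1192]
STORE_FAST n → n=1192. Stack: []
LOAD_FAST_LOAD_FAST c,b → push 35,33. Stack: [35, 33]
BINARY_OP * → 35 * 33 = 1155. Stack: [1155]
STORE_FAST n → n=1155. Stack: []
LOAD_FAST i → push 2. Stack: [2]
LOAD_CONST → push 1. Stack: [2, 1]
BINARY_OP + → 2 + 1 = 3. Stack: [3]
STORE_FAST i → i=3. Stack: []
LOAD_FAST i → push 3. Stack: [3]
LOAD_CONST → push 3. Stack: [3, 3]
COMPARE_OP bool(<) → 3 vs 3 = False. Stack: [False]
POP_JUMP_IF_FALSE → pop False; jump. Stack: []
LOAD_FAST n → push 1155. Stack: [1155]
RETURN_VALUE → return 1155.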